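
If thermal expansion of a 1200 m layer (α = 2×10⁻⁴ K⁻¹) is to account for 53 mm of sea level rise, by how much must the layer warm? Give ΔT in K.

ΔT = Δh/(αH) = 0.053 / (2×10⁻⁴ × 1200) ≈ 0.2208 K

about 0.22 K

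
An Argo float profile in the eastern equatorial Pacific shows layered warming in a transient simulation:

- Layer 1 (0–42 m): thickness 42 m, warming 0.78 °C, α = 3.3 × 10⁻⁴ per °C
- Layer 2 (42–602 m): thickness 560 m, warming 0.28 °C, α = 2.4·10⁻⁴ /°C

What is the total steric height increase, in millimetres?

0–42 m: 42 × 0.78 × 3.3×10⁻⁴ = 0.0108108 m
42–602 m: 2.4×10⁻⁴ × 0.28 × 560 = 0.037632 m
Δh = 0.0108108 + 0.037632 = 0.0484428 m

48.4 mm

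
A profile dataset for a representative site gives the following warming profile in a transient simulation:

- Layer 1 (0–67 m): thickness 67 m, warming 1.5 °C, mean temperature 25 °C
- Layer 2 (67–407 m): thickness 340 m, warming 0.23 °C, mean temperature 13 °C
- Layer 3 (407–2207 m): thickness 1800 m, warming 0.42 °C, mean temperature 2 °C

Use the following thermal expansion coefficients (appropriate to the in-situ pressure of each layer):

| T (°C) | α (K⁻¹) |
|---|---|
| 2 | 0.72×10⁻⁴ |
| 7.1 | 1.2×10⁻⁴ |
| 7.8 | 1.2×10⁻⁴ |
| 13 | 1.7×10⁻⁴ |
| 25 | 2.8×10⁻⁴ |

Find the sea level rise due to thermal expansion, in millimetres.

Layer 1 at 25 °C → α = 2.8×10⁻⁴ K⁻¹
Layer 2 at 13 °C → α = 1.7×10⁻⁴ K⁻¹
Layer 3 at 2 °C → α = 0.72×10⁻⁴ K⁻¹
67 × 1.5 × 2.8×10⁻⁴ = 0.02814 m
Layer 2: 1.7×10⁻⁴ × 0.23 × 340 = 0.013294 m
Layer 3: 1800 × 0.72×10⁻⁴ × 0.42 = 0.054432 m
Δh = 0.02814 + 0.013294 + 0.054432 = 0.095866 m

Δh ≈ 95.9 mm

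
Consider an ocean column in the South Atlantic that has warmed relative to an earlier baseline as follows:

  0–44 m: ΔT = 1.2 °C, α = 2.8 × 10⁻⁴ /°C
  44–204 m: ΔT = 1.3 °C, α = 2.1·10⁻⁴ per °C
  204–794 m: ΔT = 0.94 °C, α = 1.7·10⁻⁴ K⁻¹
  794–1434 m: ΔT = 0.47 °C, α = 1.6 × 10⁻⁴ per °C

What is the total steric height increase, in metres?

about 0.201 m

1.2 × 2.8×10⁻⁴ × 44 = 0.014784 m
1.3 × 160 × 2.1×10⁻⁴ = 0.04368 m
Layer 3: 590 × 0.94 × 1.7×10⁻⁴ = 0.094282 m
Layer 4: 0.47 × 1.6×10⁻⁴ × 640 = 0.048128 m
Δh = 0.014784 + 0.04368 + 0.094282 + 0.048128 = 0.200874 m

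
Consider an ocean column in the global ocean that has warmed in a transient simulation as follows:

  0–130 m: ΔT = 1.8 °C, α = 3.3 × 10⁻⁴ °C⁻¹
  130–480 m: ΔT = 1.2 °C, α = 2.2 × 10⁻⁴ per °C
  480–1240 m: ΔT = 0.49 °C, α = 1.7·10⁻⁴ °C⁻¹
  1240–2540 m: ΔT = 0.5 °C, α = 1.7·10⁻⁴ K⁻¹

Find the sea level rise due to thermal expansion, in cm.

1.8 × 130 × 3.3×10⁻⁴ = 0.07722 m
130–480 m: 1.2 × 2.2×10⁻⁴ × 350 = 0.09240 m
Layer 3: 1.7×10⁻⁴ × 760 × 0.49 = 0.063308 m
Layer 4: 1.7×10⁻⁴ × 0.5 × 1300 = 0.11050 m
Δh = 0.07722 + 0.09240 + 0.063308 + 0.11050 = 0.343428 m

34.3 cm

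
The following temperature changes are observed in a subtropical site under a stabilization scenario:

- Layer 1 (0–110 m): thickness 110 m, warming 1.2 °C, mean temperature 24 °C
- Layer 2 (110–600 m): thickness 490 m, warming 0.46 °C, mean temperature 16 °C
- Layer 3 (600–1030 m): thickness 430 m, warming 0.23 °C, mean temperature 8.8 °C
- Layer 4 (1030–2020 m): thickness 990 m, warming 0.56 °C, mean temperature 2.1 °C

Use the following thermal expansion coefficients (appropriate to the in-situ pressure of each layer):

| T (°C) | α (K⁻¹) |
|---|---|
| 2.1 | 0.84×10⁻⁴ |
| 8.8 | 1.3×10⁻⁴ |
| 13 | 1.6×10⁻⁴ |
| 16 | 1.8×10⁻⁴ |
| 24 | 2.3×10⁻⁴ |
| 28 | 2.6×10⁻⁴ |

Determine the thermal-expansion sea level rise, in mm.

Layer 1 at 24 °C → α = 2.3×10⁻⁴ K⁻¹
Layer 2 at 16 °C → α = 1.8×10⁻⁴ K⁻¹
Layer 3 at 8.8 °C → α = 1.3×10⁻⁴ K⁻¹
Layer 4 at 2.1 °C → α = 0.84×10⁻⁴ K⁻¹
110 × 2.3×10⁻⁴ × 1.2 = 0.03036 m
Layer 2: 1.8×10⁻⁴ × 0.46 × 490 = 0.040572 m
430 × 1.3×10⁻⁴ × 0.23 = 0.012857 m
1030–2020 m: 0.56 × 990 × 0.84×10⁻⁴ = 0.0465696 m
Δh = 0.03036 + 0.040572 + 0.012857 + 0.0465696 = 0.1303586 m ≈ 130 mm

Δh = 130 mm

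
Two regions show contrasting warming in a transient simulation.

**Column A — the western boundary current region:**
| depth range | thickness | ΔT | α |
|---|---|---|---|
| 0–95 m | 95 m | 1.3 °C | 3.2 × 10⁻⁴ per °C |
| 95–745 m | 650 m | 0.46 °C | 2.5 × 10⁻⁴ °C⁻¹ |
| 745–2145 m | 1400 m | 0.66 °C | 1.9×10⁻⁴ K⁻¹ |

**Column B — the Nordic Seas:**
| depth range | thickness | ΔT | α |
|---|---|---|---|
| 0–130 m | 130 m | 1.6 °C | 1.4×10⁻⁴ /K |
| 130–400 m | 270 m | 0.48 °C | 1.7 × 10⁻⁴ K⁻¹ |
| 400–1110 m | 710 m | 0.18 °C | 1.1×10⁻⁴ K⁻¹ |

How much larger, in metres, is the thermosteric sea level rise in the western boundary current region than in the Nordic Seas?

A 1.3 × 95 × 3.2×10⁻⁴ = 0.03952 m
A 95–745 m: 0.46 × 2.5×10⁻⁴ × 650 = 0.07475 m
A 745–2145 m: 1.9×10⁻⁴ × 1400 × 0.66 = 0.17556 m
A total: 0.28983 m
B 0–130 m: 130 × 1.4×10⁻⁴ × 1.6 = 0.02912 m
B 130–400 m: 0.48 × 270 × 1.7×10⁻⁴ = 0.022032 m
B 710 × 1.1×10⁻⁴ × 0.18 = 0.014058 m
B total: 0.06521 m
Difference: 0.28983 − 0.06521 = 0.22462 m

0.225 m larger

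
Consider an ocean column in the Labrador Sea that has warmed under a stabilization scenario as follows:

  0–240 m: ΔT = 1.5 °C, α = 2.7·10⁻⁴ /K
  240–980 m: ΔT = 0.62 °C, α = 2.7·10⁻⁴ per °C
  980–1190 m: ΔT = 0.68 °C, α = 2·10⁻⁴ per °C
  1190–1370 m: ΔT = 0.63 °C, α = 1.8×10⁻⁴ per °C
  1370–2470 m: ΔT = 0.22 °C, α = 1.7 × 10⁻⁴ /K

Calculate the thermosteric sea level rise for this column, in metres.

0.31 m

2.7×10⁻⁴ × 1.5 × 240 = 0.09720 m
240–980 m: 0.62 × 740 × 2.7×10⁻⁴ = 0.123876 m
Layer 3: 0.68 × 2×10⁻⁴ × 210 = 0.02856 m
180 × 1.8×10⁻⁴ × 0.63 = 0.020412 m
Layer 5: 1.7×10⁻⁴ × 0.22 × 1100 = 0.04114 m
Δh = 0.09720 + 0.123876 + 0.02856 + 0.020412 + 0.04114 = 0.311188 m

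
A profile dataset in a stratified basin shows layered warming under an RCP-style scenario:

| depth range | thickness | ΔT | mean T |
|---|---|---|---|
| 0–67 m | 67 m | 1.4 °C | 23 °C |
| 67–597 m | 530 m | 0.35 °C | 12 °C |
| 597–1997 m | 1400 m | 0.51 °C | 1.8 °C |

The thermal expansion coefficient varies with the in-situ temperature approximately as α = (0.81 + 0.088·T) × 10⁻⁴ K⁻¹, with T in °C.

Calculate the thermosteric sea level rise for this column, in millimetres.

Layer 1: α = (0.81 + 0.088×23)×10⁻⁴ = 2.834×10⁻⁴ K⁻¹
Layer 2: α = (0.81 + 0.088×12)×10⁻⁴ = 1.866×10⁻⁴ K⁻¹
Layer 3: α = (0.81 + 0.088×1.8)×10⁻⁴ = 0.9684×10⁻⁴ K⁻¹
0–67 m: 67 × 1.4 × 2.834×10⁻⁴ = 0.02658292 m
1.866×10⁻⁴ × 0.35 × 530 = 0.0346143 m
Layer 3: 0.9684×10⁻⁴ × 1400 × 0.51 = 0.06914376 m
Δh = 0.02658292 + 0.0346143 + 0.06914376 = 0.13034098 m

about 130 mm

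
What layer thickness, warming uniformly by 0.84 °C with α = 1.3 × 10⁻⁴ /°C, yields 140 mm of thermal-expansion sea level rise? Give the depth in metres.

H ≈ 1280 m

H = Δh/(αΔT) = 0.14 / (1.3×10⁻⁴ × 0.84) ≈ 1282 m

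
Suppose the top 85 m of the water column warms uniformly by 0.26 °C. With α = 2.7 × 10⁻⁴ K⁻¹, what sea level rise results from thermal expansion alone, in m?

Δh ≈ 0.0060 m

Δh = αΔT·H = 2.7×10⁻⁴ × 0.26 × 85 = 0.005967 m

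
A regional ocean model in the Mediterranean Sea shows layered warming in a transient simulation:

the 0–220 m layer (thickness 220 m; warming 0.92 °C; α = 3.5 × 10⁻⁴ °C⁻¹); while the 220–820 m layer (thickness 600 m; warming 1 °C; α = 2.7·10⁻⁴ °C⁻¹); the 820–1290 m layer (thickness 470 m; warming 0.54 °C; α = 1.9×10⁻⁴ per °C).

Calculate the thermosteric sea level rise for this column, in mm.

0–220 m: 0.92 × 3.5×10⁻⁴ × 220 = 0.07084 m
Layer 2: 1 × 2.7×10⁻⁴ × 600 = 0.16200 m
1.9×10⁻⁴ × 0.54 × 470 = 0.048222 m
Δh = 0.07084 + 0.16200 + 0.048222 = 0.281062 m

Δh = 281 mm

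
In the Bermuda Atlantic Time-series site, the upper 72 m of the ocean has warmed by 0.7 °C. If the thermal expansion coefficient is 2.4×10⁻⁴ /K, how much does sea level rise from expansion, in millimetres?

Δh = αΔT·H = 2.4×10⁻⁴ × 0.7 × 72 = 0.012096 m

12.1 mm of thermosteric rise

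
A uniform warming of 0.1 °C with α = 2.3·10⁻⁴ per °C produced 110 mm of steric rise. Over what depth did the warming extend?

about 4800 m

H = Δh/(αΔT) = 0.11 / (2.3×10⁻⁴ × 0.1) ≈ 4783 m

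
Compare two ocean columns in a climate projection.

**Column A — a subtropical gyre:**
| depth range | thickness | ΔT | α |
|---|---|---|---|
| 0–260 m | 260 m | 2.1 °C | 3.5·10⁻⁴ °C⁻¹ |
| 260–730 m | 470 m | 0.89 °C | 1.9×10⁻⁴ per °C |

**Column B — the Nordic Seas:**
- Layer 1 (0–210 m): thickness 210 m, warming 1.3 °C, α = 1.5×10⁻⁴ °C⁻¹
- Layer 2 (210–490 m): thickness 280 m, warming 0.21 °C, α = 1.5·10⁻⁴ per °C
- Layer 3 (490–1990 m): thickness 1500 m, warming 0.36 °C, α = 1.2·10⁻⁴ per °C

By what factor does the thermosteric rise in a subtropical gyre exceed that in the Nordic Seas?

A 0–260 m: 3.5×10⁻⁴ × 2.1 × 260 = 0.19110 m
A 470 × 1.9×10⁻⁴ × 0.89 = 0.079477 m
A total: 0.270577 m
B 210 × 1.3 × 1.5×10⁻⁴ = 0.04095 m
B 280 × 1.5×10⁻⁴ × 0.21 = 0.00882 m
B 1.2×10⁻⁴ × 1500 × 0.36 = 0.06480 m
B total: 0.11457 m
Ratio: 0.270577 / 0.11457 ≈ 2.362

≈ 2.4×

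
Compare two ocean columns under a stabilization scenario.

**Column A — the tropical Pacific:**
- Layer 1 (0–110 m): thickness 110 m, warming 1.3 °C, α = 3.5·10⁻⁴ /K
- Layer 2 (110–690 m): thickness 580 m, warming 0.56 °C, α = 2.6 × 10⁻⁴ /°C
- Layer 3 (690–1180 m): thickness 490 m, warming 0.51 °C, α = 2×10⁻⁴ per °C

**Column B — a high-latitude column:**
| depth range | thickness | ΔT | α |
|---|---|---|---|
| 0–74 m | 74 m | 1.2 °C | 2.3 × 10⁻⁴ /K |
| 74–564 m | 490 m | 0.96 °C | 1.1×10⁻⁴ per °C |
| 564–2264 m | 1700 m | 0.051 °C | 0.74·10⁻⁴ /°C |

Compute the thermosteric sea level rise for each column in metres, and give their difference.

Δh_A ≈ 0.18 m, Δh_B ≈ 0.079 m; difference ≈ 0.11 m

A Layer 1: 1.3 × 110 × 3.5×10⁻⁴ = 0.05005 m
A 110–690 m: 580 × 2.6×10⁻⁴ × 0.56 = 0.084448 m
A Layer 3: 2×10⁻⁴ × 490 × 0.51 = 0.04998 m
A total: 0.184478 m
B 2.3×10⁻⁴ × 74 × 1.2 = 0.020424 m
B Layer 2: 0.96 × 490 × 1.1×10⁻⁴ = 0.051744 m
B 0.74×10⁻⁴ × 0.051 × 1700 = 0.0064158 m
B total: 0.0785838 m
Difference: 0.184478 − 0.0785838 = 0.1058942 m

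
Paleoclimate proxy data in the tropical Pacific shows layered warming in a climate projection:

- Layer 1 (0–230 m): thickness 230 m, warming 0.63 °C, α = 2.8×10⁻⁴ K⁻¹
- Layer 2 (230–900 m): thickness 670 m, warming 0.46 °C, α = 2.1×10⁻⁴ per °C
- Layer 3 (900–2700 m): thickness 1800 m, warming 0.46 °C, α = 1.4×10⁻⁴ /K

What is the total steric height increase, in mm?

0–230 m: 230 × 2.8×10⁻⁴ × 0.63 = 0.040572 m
670 × 2.1×10⁻⁴ × 0.46 = 0.064722 m
1800 × 0.46 × 1.4×10⁻⁴ = 0.11592 m
Δh = 0.040572 + 0.064722 + 0.11592 = 0.221214 m

221 mm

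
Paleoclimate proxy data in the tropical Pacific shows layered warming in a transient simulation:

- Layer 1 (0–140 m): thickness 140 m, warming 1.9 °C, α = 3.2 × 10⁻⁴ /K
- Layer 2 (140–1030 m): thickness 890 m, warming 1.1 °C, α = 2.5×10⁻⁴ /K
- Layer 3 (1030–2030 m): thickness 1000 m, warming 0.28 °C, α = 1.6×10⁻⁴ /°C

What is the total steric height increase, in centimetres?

Δh = 37.5 cm

1.9 × 3.2×10⁻⁴ × 140 = 0.08512 m
2.5×10⁻⁴ × 890 × 1.1 = 0.24475 m
1.6×10⁻⁴ × 0.28 × 1000 = 0.04480 m
Δh = 0.08512 + 0.24475 + 0.04480 = 0.37467 m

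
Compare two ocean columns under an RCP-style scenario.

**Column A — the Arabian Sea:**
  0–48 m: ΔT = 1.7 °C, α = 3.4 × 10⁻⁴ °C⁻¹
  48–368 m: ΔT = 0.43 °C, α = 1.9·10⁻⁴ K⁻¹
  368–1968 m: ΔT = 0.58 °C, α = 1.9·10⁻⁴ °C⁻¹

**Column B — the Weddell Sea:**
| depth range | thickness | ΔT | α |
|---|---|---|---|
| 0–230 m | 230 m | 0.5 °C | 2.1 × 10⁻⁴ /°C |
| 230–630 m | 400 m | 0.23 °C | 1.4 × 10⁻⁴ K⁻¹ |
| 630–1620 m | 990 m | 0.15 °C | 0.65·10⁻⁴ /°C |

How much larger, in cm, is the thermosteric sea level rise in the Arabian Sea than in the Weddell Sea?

A Layer 1: 1.7 × 48 × 3.4×10⁻⁴ = 0.027744 m
A 1.9×10⁻⁴ × 0.43 × 320 = 0.026144 m
A 368–1968 m: 1.9×10⁻⁴ × 0.58 × 1600 = 0.17632 m
A total: 0.230208 m
B 0–230 m: 230 × 2.1×10⁻⁴ × 0.5 = 0.02415 m
B 230–630 m: 0.23 × 400 × 1.4×10⁻⁴ = 0.01288 m
B Layer 3: 0.65×10⁻⁴ × 0.15 × 990 = 0.0096525 m
B total: 0.0466825 m
Difference: 0.230208 − 0.0466825 = 0.1835255 m

Δh_A − Δh_B ≈ 18 cm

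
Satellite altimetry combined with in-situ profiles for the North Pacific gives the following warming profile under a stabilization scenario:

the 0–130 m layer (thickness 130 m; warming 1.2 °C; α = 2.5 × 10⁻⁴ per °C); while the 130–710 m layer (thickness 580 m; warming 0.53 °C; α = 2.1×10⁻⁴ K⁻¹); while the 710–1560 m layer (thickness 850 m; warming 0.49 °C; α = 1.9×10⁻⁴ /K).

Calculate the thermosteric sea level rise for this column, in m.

Δh ≈ 0.183 m

Layer 1: 2.5×10⁻⁴ × 130 × 1.2 = 0.03900 m
Layer 2: 0.53 × 2.1×10⁻⁴ × 580 = 0.064554 m
Layer 3: 850 × 1.9×10⁻⁴ × 0.49 = 0.079135 m
Δh = 0.03900 + 0.064554 + 0.079135 = 0.182689 m ≈ 0.183 m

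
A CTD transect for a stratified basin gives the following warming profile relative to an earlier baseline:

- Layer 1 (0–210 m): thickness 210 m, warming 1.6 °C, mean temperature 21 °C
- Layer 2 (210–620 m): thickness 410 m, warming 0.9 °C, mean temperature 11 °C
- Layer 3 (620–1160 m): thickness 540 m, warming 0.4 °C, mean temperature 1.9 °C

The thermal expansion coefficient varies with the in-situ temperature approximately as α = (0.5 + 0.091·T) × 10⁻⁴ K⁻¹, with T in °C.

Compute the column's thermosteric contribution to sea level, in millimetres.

Δh = 151 mm

Layer 1: α = (0.5 + 0.091×21)×10⁻⁴ = 2.411×10⁻⁴ K⁻¹
Layer 2: α = (0.5 + 0.091×11)×10⁻⁴ = 1.501×10⁻⁴ K⁻¹
Layer 3: α = (0.5 + 0.091×1.9)×10⁻⁴ = 0.6729×10⁻⁴ K⁻¹
Layer 1: 2.411×10⁻⁴ × 1.6 × 210 = 0.0810096 m
210–620 m: 0.9 × 410 × 1.501×10⁻⁴ = 0.0553869 m
620–1160 m: 0.6729×10⁻⁴ × 540 × 0.4 = 0.01453464 m
Δh = 0.0810096 + 0.0553869 + 0.01453464 = 0.15093114 m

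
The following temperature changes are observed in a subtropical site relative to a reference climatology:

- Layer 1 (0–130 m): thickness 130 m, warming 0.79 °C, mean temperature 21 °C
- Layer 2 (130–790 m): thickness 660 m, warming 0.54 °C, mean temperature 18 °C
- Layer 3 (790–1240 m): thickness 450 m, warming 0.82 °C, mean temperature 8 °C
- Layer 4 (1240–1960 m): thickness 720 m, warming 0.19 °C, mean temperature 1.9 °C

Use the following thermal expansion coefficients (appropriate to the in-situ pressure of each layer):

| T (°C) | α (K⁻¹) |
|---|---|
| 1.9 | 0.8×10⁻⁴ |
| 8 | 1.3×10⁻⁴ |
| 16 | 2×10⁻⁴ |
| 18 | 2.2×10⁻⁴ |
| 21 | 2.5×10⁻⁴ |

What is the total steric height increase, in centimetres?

Layer 1 at 21 °C → α = 2.5×10⁻⁴ K⁻¹
Layer 2 at 18 °C → α = 2.2×10⁻⁴ K⁻¹
Layer 3 at 8 °C → α = 1.3×10⁻⁴ K⁻¹
Layer 4 at 1.9 °C → α = 0.8×10⁻⁴ K⁻¹
2.5×10⁻⁴ × 0.79 × 130 = 0.025675 m
Layer 2: 660 × 0.54 × 2.2×10⁻⁴ = 0.078408 m
Layer 3: 1.3×10⁻⁴ × 0.82 × 450 = 0.04797 m
0.8×10⁻⁴ × 720 × 0.19 = 0.010944 m
Δh = 0.025675 + 0.078408 + 0.04797 + 0.010944 = 0.162997 m

about 16.3 cm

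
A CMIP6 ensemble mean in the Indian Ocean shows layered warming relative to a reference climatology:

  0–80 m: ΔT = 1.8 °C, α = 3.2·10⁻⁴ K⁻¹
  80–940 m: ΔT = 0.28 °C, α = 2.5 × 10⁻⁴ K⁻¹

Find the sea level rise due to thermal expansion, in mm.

Δh ≈ 110 mm

3.2×10⁻⁴ × 80 × 1.8 = 0.04608 m
Layer 2: 860 × 0.28 × 2.5×10⁻⁴ = 0.06020 m
Δh = 0.04608 + 0.06020 = 0.10628 m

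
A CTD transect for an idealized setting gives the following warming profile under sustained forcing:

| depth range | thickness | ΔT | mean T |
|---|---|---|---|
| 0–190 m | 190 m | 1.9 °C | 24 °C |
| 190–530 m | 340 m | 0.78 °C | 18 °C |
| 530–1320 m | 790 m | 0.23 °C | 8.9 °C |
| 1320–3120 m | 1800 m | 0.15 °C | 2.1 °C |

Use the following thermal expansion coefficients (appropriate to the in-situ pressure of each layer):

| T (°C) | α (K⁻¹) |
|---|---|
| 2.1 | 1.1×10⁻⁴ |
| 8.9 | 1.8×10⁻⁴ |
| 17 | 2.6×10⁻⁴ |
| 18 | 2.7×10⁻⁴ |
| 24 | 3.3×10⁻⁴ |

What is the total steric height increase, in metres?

Δh ≈ 0.253 m

Layer 1 at 24 °C → α = 3.3×10⁻⁴ K⁻¹
Layer 2 at 18 °C → α = 2.7×10⁻⁴ K⁻¹
Layer 3 at 8.9 °C → α = 1.8×10⁻⁴ K⁻¹
Layer 4 at 2.1 °C → α = 1.1×10⁻⁴ K⁻¹
3.3×10⁻⁴ × 1.9 × 190 = 0.11913 m
Layer 2: 340 × 2.7×10⁻⁴ × 0.78 = 0.071604 m
Layer 3: 1.8×10⁻⁴ × 790 × 0.23 = 0.032706 m
0.15 × 1800 × 1.1×10⁻⁴ = 0.02970 m
Δh = 0.11913 + 0.071604 + 0.032706 + 0.02970 = 0.25314 m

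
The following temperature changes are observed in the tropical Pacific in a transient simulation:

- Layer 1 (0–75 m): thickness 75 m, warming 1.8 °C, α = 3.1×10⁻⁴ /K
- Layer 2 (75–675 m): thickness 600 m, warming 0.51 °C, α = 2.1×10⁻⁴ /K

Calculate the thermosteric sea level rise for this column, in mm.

0–75 m: 1.8 × 3.1×10⁻⁴ × 75 = 0.04185 m
Layer 2: 2.1×10⁻⁴ × 600 × 0.51 = 0.06426 m
Δh = 0.04185 + 0.06426 = 0.10611 m

Δh = 106 mm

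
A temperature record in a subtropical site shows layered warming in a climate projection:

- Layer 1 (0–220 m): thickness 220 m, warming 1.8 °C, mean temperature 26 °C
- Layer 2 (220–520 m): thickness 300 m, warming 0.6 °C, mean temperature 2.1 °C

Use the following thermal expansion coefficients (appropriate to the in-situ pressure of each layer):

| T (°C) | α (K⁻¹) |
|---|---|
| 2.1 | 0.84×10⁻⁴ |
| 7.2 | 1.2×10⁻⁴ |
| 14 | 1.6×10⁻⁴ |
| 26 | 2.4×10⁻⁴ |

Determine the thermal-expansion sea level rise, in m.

Layer 1 at 26 °C → α = 2.4×10⁻⁴ K⁻¹
Layer 2 at 2.1 °C → α = 0.84×10⁻⁴ K⁻¹
1.8 × 220 × 2.4×10⁻⁴ = 0.09504 m
0.6 × 300 × 0.84×10⁻⁴ = 0.01512 m
Δh = 0.09504 + 0.01512 = 0.11016 m

Δh ≈ 0.110 m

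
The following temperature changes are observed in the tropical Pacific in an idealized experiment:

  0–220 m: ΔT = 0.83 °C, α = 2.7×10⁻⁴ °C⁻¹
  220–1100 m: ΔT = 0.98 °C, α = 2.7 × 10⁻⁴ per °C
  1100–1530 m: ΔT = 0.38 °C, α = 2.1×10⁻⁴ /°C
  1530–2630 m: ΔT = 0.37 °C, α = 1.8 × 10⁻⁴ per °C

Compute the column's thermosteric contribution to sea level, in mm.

about 390 mm

Layer 1: 0.83 × 220 × 2.7×10⁻⁴ = 0.049302 m
220–1100 m: 880 × 2.7×10⁻⁴ × 0.98 = 0.232848 m
2.1×10⁻⁴ × 0.38 × 430 = 0.034314 m
1530–2630 m: 0.37 × 1100 × 1.8×10⁻⁴ = 0.07326 m
Δh = 0.049302 + 0.232848 + 0.034314 + 0.07326 = 0.389724 m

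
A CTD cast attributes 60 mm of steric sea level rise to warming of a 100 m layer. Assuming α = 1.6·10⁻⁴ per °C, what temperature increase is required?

ΔT = Δh/(αH) = 0.06 / (1.6×10⁻⁴ × 100) = 3.750 °C

ΔT ≈ 3.8 °C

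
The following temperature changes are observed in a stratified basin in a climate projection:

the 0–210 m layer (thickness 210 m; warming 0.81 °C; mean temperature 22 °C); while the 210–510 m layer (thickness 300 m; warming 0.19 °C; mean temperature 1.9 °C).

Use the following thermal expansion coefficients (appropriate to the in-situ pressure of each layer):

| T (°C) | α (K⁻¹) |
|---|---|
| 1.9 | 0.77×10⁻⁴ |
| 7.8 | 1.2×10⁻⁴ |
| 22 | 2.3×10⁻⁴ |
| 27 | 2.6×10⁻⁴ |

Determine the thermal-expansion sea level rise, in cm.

Layer 1 at 22 °C → α = 2.3×10⁻⁴ K⁻¹
Layer 2 at 1.9 °C → α = 0.77×10⁻⁴ K⁻¹
0.81 × 210 × 2.3×10⁻⁴ = 0.039123 m
Layer 2: 0.19 × 300 × 0.77×10⁻⁴ = 0.004389 m
Δh = 0.039123 + 0.004389 = 0.043512 m ≈ 4.35 cm

4.35 cm of thermosteric rise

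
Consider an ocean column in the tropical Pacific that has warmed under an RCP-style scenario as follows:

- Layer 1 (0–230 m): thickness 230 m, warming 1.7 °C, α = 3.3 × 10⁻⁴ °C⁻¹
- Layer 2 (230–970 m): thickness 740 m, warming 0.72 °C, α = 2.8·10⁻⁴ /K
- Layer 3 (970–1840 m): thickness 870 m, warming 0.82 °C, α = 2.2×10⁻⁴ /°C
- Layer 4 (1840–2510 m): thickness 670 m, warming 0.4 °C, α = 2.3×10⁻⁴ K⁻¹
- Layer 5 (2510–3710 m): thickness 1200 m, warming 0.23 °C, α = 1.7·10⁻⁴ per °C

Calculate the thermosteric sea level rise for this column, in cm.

Δh ≈ 54 cm

0–230 m: 3.3×10⁻⁴ × 230 × 1.7 = 0.12903 m
Layer 2: 0.72 × 740 × 2.8×10⁻⁴ = 0.149184 m
970–1840 m: 2.2×10⁻⁴ × 0.82 × 870 = 0.156948 m
1840–2510 m: 0.4 × 2.3×10⁻⁴ × 670 = 0.06164 m
1200 × 1.7×10⁻⁴ × 0.23 = 0.04692 m
Δh = 0.12903 + 0.149184 + 0.156948 + 0.06164 + 0.04692 = 0.543722 m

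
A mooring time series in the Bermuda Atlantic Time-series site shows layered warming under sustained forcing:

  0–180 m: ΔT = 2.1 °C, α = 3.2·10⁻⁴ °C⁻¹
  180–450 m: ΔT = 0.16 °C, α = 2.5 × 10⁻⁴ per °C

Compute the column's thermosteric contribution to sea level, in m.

0–180 m: 3.2×10⁻⁴ × 180 × 2.1 = 0.12096 m
Layer 2: 270 × 0.16 × 2.5×10⁻⁴ = 0.01080 m
Δh = 0.12096 + 0.01080 = 0.13176 m

0.132 m of thermosteric rise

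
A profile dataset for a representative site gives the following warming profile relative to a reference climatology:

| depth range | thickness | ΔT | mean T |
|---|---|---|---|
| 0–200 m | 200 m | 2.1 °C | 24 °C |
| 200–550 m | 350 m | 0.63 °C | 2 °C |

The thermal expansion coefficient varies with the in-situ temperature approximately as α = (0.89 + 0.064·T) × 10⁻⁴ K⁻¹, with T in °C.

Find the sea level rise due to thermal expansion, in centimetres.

about 12.4 cm

Layer 1: α = (0.89 + 0.064×24)×10⁻⁴ = 2.426×10⁻⁴ K⁻¹
Layer 2: α = (0.89 + 0.064×2)×10⁻⁴ = 1.018×10⁻⁴ K⁻¹
0–200 m: 2.1 × 200 × 2.426×10⁻⁴ = 0.101892 m
200–550 m: 0.63 × 350 × 1.018×10⁻⁴ = 0.0224469 m
Δh = 0.101892 + 0.0224469 = 0.1243389 m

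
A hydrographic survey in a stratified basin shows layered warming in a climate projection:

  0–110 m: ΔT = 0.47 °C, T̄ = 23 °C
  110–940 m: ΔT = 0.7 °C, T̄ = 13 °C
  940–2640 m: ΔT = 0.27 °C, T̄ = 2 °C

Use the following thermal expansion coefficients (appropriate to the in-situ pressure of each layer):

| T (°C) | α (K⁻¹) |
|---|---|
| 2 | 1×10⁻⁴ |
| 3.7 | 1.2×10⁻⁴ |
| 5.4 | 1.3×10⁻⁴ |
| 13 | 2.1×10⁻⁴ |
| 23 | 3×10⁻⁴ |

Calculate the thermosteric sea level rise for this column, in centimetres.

Layer 1 at 23 °C → α = 3×10⁻⁴ K⁻¹
Layer 2 at 13 °C → α = 2.1×10⁻⁴ K⁻¹
Layer 3 at 2 °C → α = 1×10⁻⁴ K⁻¹
0–110 m: 0.47 × 3×10⁻⁴ × 110 = 0.01551 m
110–940 m: 2.1×10⁻⁴ × 830 × 0.7 = 0.12201 m
Layer 3: 1×10⁻⁴ × 0.27 × 1700 = 0.04590 m
Δh = 0.01551 + 0.12201 + 0.04590 = 0.18342 m ≈ 18.3 cm

Δh = 18.3 cm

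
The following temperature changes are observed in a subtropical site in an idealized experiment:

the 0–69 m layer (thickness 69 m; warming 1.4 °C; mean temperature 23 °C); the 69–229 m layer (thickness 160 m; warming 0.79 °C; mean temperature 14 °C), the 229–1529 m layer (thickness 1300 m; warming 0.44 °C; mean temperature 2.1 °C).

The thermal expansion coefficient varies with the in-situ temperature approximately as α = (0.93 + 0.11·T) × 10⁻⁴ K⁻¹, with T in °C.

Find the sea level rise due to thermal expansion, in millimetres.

131 mm of thermosteric rise

Layer 1: α = (0.93 + 0.11×23)×10⁻⁴ = 3.46×10⁻⁴ K⁻¹
Layer 2: α = (0.93 + 0.11×14)×10⁻⁴ = 2.47×10⁻⁴ K⁻¹
Layer 3: α = (0.93 + 0.11×2.1)×10⁻⁴ = 1.161×10⁻⁴ K⁻¹
69 × 3.46×10⁻⁴ × 1.4 = 0.0334236 m
2.47×10⁻⁴ × 160 × 0.79 = 0.0312208 m
1.161×10⁻⁴ × 0.44 × 1300 = 0.0664092 m
Δh = 0.0334236 + 0.0312208 + 0.0664092 = 0.1310536 m ≈ 131 mm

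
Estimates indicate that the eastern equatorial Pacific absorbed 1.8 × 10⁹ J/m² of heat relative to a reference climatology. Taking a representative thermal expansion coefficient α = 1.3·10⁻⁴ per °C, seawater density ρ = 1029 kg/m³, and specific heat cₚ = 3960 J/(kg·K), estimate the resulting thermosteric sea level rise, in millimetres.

Δh = αQ/(ρcₚ) = 1.3×10⁻⁴ × 1.8×10⁹ / (1029 × 3960) ≈ 0.057426 m

Δh = 57.4 mm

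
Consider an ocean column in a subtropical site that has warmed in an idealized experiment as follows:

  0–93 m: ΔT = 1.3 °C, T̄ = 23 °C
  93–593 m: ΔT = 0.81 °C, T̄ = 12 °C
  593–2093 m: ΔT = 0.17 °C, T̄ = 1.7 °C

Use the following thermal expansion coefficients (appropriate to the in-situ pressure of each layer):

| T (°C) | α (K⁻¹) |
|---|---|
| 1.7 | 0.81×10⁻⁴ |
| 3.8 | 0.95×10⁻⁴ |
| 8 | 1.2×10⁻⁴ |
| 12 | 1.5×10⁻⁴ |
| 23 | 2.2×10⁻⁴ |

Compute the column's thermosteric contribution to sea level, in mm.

Layer 1 at 23 °C → α = 2.2×10⁻⁴ K⁻¹
Layer 2 at 12 °C → α = 1.5×10⁻⁴ K⁻¹
Layer 3 at 1.7 °C → α = 0.81×10⁻⁴ K⁻¹
0–93 m: 93 × 1.3 × 2.2×10⁻⁴ = 0.026598 m
Layer 2: 0.81 × 500 × 1.5×10⁻⁴ = 0.06075 m
0.81×10⁻⁴ × 0.17 × 1500 = 0.020655 m
Δh = 0.026598 + 0.06075 + 0.020655 = 0.108003 m

about 110 mm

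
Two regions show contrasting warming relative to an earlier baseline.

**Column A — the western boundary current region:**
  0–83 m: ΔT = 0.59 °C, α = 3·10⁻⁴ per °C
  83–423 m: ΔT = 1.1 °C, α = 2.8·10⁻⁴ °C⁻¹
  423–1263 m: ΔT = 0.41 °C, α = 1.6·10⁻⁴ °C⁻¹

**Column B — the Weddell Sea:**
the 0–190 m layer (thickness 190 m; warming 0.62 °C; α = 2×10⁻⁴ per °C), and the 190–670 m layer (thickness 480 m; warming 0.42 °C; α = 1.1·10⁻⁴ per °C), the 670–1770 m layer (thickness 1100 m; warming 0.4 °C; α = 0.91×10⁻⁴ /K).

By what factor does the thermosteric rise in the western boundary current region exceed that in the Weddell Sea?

2.0

A 0–83 m: 3×10⁻⁴ × 0.59 × 83 = 0.014691 m
A 83–423 m: 2.8×10⁻⁴ × 1.1 × 340 = 0.10472 m
A 423–1263 m: 1.6×10⁻⁴ × 0.41 × 840 = 0.055104 m
A total: 0.174515 m
B 0–190 m: 2×10⁻⁴ × 0.62 × 190 = 0.02356 m
B 190–670 m: 1.1×10⁻⁴ × 0.42 × 480 = 0.022176 m
B 1100 × 0.91×10⁻⁴ × 0.4 = 0.04004 m
B total: 0.085776 m
Ratio: 0.174515 / 0.085776 ≈ 2.035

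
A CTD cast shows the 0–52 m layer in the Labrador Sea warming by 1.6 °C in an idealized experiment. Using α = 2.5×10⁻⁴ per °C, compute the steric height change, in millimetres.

Δh = 20.8 mm

Δh = αΔT·H = 2.5×10⁻⁴ × 1.6 × 52 = 0.02080 m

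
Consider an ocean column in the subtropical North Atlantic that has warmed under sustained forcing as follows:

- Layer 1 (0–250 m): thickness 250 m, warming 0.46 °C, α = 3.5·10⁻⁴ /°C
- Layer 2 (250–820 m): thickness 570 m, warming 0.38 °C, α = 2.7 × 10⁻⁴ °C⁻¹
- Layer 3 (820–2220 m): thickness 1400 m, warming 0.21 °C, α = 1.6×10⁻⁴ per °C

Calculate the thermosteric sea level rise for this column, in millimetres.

Layer 1: 0.46 × 250 × 3.5×10⁻⁴ = 0.04025 m
Layer 2: 0.38 × 570 × 2.7×10⁻⁴ = 0.058482 m
Layer 3: 1400 × 1.6×10⁻⁴ × 0.21 = 0.04704 m
Δh = 0.04025 + 0.058482 + 0.04704 = 0.145772 m

146 mm of thermosteric rise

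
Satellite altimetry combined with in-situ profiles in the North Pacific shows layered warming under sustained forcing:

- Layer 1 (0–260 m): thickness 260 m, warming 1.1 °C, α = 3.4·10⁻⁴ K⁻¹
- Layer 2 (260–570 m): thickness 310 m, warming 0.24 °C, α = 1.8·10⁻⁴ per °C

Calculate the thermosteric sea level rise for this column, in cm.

3.4×10⁻⁴ × 260 × 1.1 = 0.09724 m
260–570 m: 310 × 0.24 × 1.8×10⁻⁴ = 0.013392 m
Δh = 0.09724 + 0.013392 = 0.110632 m ≈ 11.1 cm

11.1 cm of thermosteric rise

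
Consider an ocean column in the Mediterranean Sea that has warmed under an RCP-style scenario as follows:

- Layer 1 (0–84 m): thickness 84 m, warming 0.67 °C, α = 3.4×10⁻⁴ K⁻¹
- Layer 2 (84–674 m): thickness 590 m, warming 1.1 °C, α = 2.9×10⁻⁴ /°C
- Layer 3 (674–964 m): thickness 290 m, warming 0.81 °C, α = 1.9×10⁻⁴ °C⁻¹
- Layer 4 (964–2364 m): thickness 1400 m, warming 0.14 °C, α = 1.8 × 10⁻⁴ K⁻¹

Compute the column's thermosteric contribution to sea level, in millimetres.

Layer 1: 84 × 3.4×10⁻⁴ × 0.67 = 0.0191352 m
590 × 2.9×10⁻⁴ × 1.1 = 0.18821 m
674–964 m: 0.81 × 290 × 1.9×10⁻⁴ = 0.044631 m
Layer 4: 1400 × 0.14 × 1.8×10⁻⁴ = 0.03528 m
Δh = 0.0191352 + 0.18821 + 0.044631 + 0.03528 = 0.2872562 m

287 mm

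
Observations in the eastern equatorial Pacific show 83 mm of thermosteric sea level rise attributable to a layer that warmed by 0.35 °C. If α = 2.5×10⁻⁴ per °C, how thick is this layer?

H = Δh/(αΔT) = 0.083 / (2.5×10⁻⁴ × 0.35) ≈ 948.6 m

949 m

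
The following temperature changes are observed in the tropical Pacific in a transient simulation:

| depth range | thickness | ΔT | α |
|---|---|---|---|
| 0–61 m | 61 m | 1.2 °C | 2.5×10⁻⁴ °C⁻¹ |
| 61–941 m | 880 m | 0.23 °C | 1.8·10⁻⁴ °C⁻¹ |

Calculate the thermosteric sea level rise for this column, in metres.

0–61 m: 1.2 × 2.5×10⁻⁴ × 61 = 0.01830 m
880 × 0.23 × 1.8×10⁻⁴ = 0.036432 m
Δh = 0.01830 + 0.036432 = 0.054732 m ≈ 0.0547 m

0.0547 m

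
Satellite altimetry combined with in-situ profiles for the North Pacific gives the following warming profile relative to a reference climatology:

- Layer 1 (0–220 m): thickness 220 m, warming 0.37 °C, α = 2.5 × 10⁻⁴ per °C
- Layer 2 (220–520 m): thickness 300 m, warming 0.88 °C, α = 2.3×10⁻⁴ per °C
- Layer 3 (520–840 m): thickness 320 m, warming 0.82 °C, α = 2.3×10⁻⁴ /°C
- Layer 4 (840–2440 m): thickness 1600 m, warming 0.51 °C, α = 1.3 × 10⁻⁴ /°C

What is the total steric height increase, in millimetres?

248 mm

0–220 m: 0.37 × 2.5×10⁻⁴ × 220 = 0.02035 m
Layer 2: 2.3×10⁻⁴ × 300 × 0.88 = 0.06072 m
Layer 3: 0.82 × 320 × 2.3×10⁻⁴ = 0.060352 m
840–2440 m: 0.51 × 1600 × 1.3×10⁻⁴ = 0.10608 m
Δh = 0.02035 + 0.06072 + 0.060352 + 0.10608 = 0.247502 m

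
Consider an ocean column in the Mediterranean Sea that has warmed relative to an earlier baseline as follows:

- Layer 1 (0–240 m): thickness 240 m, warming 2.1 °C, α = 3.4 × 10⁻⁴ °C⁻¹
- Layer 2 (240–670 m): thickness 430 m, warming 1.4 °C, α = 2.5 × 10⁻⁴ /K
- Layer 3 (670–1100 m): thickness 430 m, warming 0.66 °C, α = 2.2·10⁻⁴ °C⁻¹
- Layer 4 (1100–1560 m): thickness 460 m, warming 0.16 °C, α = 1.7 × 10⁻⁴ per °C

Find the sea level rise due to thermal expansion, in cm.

about 39.7 cm

0–240 m: 2.1 × 240 × 3.4×10⁻⁴ = 0.17136 m
240–670 m: 2.5×10⁻⁴ × 1.4 × 430 = 0.15050 m
430 × 0.66 × 2.2×10⁻⁴ = 0.062436 m
460 × 0.16 × 1.7×10⁻⁴ = 0.012512 m
Δh = 0.17136 + 0.15050 + 0.062436 + 0.012512 = 0.396808 m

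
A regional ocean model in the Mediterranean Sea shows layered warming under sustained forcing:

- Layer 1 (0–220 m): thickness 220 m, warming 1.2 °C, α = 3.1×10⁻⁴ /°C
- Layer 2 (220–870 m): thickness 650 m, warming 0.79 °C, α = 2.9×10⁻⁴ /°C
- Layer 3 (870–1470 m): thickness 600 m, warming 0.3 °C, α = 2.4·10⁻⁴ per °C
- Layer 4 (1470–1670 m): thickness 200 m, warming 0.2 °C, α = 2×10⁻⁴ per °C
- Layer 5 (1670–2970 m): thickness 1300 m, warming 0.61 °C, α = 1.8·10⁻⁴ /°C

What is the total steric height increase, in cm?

0–220 m: 1.2 × 3.1×10⁻⁴ × 220 = 0.08184 m
220–870 m: 0.79 × 2.9×10⁻⁴ × 650 = 0.148915 m
600 × 2.4×10⁻⁴ × 0.3 = 0.04320 m
1470–1670 m: 0.2 × 200 × 2×10⁻⁴ = 0.00800 m
0.61 × 1300 × 1.8×10⁻⁴ = 0.14274 m
Δh = 0.08184 + 0.148915 + 0.04320 + 0.00800 + 0.14274 = 0.424695 m ≈ 42.5 cm

about 42.5 cm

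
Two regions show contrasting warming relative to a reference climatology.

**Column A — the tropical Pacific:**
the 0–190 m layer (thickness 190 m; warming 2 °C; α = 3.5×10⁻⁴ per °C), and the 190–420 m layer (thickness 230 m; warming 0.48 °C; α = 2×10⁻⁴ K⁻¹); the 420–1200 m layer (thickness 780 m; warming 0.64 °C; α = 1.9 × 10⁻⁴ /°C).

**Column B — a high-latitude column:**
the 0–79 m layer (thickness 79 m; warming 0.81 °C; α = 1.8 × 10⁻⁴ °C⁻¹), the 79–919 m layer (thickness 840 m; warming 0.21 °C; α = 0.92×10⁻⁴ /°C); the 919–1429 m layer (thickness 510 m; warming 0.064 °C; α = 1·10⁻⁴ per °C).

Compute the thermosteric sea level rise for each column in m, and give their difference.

Δh_A ≈ 0.250 m, Δh_B ≈ 0.0310 m; difference ≈ 0.219 m

A 2 × 190 × 3.5×10⁻⁴ = 0.13300 m
A 2×10⁻⁴ × 0.48 × 230 = 0.02208 m
A 0.64 × 1.9×10⁻⁴ × 780 = 0.094848 m
A total: 0.249928 m
B Layer 1: 79 × 1.8×10⁻⁴ × 0.81 = 0.0115182 m
B Layer 2: 840 × 0.92×10⁻⁴ × 0.21 = 0.0162288 m
B Layer 3: 1×10⁻⁴ × 510 × 0.064 = 0.003264 m
B total: 0.031011 m
Difference: 0.249928 − 0.031011 = 0.218917 m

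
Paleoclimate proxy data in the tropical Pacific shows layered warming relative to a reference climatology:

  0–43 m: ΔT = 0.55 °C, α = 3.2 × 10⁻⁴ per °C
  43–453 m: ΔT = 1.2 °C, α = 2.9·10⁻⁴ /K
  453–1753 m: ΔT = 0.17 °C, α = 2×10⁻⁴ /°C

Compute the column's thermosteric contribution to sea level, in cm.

Δh ≈ 19.4 cm

Layer 1: 3.2×10⁻⁴ × 43 × 0.55 = 0.007568 m
Layer 2: 2.9×10⁻⁴ × 1.2 × 410 = 0.14268 m
Layer 3: 0.17 × 2×10⁻⁴ × 1300 = 0.04420 m
Δh = 0.007568 + 0.14268 + 0.04420 = 0.194448 m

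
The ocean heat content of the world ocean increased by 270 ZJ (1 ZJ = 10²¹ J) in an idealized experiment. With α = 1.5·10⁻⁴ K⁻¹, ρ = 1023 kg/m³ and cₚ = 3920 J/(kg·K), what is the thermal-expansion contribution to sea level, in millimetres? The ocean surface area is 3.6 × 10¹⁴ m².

28.1 mm of thermosteric rise

Per unit area: Q = 270×10²¹ / (3.6×10¹⁴) = 7.5×10⁸ J/m²
Δh = αQ/(ρcₚ) = 1.5×10⁻⁴ × 7.5×10⁸ / (1023 × 3920) ≈ 0.028054 m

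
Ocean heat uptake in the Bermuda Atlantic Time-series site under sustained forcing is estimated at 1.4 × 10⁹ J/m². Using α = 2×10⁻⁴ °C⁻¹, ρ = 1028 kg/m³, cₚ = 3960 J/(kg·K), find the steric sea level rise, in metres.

Δh ≈ 0.069 m

Δh = αQ/(ρcₚ) = 2×10⁻⁴ × 1.4×10⁹ / (1028 × 3960) ≈ 0.068781 m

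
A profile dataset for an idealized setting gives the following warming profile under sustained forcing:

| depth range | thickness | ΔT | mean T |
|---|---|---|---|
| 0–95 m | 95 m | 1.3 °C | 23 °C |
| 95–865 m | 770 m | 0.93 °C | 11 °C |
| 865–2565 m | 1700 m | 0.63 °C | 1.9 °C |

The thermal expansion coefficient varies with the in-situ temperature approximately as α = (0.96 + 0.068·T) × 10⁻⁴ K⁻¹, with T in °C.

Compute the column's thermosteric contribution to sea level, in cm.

Layer 1: α = (0.96 + 0.068×23)×10⁻⁴ = 2.524×10⁻⁴ K⁻¹
Layer 2: α = (0.96 + 0.068×11)×10⁻⁴ = 1.708×10⁻⁴ K⁻¹
Layer 3: α = (0.96 + 0.068×1.9)×10⁻⁴ = 1.0892×10⁻⁴ K⁻¹
Layer 1: 2.524×10⁻⁴ × 1.3 × 95 = 0.0311714 m
Layer 2: 770 × 1.708×10⁻⁴ × 0.93 = 0.12230988 m
Layer 3: 1.0892×10⁻⁴ × 0.63 × 1700 = 0.11665332 m
Δh = 0.0311714 + 0.12230988 + 0.11665332 = 0.2701346 m

Δh ≈ 27.0 cm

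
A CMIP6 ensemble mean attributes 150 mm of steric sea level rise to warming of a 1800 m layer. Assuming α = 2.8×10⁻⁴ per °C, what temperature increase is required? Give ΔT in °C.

0.30 °C

ΔT = Δh/(αH) = 0.15 / (2.8×10⁻⁴ × 1800) ≈ 0.2976 °C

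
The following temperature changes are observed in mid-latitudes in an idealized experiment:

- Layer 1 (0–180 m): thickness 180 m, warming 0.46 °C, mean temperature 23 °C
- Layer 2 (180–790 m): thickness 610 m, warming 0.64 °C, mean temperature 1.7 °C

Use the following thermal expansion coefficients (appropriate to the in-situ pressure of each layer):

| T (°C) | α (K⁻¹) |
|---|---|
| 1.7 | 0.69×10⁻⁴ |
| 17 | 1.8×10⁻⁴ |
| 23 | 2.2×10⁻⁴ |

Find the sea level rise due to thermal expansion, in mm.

Layer 1 at 23 °C → α = 2.2×10⁻⁴ K⁻¹
Layer 2 at 1.7 °C → α = 0.69×10⁻⁴ K⁻¹
Layer 1: 2.2×10⁻⁴ × 180 × 0.46 = 0.018216 m
180–790 m: 610 × 0.64 × 0.69×10⁻⁴ = 0.0269376 m
Δh = 0.018216 + 0.0269376 = 0.0451536 m

45 mm of thermosteric rise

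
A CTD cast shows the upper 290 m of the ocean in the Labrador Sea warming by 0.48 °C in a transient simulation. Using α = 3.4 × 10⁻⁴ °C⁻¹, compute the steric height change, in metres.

0.0473 m of thermosteric rise

Δh = αΔT·H = 3.4×10⁻⁴ × 0.48 × 290 = 0.047328 m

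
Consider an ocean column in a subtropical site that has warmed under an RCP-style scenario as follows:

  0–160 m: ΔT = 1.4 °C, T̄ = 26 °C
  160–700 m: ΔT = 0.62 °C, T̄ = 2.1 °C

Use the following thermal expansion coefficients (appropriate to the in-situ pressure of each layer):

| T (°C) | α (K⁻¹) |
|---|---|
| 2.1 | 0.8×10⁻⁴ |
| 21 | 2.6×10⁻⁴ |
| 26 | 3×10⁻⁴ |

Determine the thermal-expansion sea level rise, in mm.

Layer 1 at 26 °C → α = 3×10⁻⁴ K⁻¹
Layer 2 at 2.1 °C → α = 0.8×10⁻⁴ K⁻¹
0–160 m: 160 × 3×10⁻⁴ × 1.4 = 0.06720 m
Layer 2: 540 × 0.8×10⁻⁴ × 0.62 = 0.026784 m
Δh = 0.06720 + 0.026784 = 0.093984 m ≈ 94 mm

94 mm of thermosteric rise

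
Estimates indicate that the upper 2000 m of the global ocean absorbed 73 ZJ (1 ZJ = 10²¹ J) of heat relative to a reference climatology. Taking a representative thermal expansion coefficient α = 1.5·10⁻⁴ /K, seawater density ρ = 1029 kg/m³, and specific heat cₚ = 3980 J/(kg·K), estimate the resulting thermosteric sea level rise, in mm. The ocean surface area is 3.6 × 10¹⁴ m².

Δh ≈ 7.43 mm

Per unit area: Q = 73×10²¹ / (3.6×10¹⁴) ≈ 2.028×10⁸ J/m²
Δh = αQ/(ρcₚ) = 1.5×10⁻⁴ × 2.028×10⁸ / (1029 × 3980) ≈ 0.0074278 m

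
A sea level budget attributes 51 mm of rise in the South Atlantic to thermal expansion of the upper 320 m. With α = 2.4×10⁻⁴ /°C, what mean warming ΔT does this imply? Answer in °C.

ΔT = Δh/(αH) = 0.051 / (2.4×10⁻⁴ × 320) ≈ 0.6641 °C

about 0.664 °C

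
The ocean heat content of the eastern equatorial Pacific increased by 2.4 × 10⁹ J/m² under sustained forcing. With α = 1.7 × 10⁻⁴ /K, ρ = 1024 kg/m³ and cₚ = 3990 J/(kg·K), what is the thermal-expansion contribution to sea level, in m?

0.0999 m of thermosteric rise

Δh = αQ/(ρcₚ) = 1.7×10⁻⁴ × 2.4×10⁹ / (1024 × 3990) ≈ 0.099859 m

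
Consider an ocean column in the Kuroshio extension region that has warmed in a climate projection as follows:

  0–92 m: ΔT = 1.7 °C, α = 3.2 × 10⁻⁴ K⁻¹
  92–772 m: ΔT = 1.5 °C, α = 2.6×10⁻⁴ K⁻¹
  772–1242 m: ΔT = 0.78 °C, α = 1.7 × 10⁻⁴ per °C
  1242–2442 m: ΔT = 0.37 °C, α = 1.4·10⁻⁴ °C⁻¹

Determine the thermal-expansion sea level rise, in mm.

about 440 mm

0–92 m: 3.2×10⁻⁴ × 92 × 1.7 = 0.050048 m
Layer 2: 1.5 × 680 × 2.6×10⁻⁴ = 0.26520 m
0.78 × 470 × 1.7×10⁻⁴ = 0.062322 m
1242–2442 m: 0.37 × 1200 × 1.4×10⁻⁴ = 0.06216 m
Δh = 0.050048 + 0.26520 + 0.062322 + 0.06216 = 0.43973 m ≈ 440 mm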